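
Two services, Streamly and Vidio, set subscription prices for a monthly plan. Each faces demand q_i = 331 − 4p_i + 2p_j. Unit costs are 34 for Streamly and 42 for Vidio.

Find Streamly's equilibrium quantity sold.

Streamly's profit: π = (p_{Streamly} − 34)(331 − 4p_{Streamly} + 2p_{Vidio}).
∂π/∂p_{Streamly} = 467 − 8p_{Streamly} + 2p_{Vidio} = 0 ⇒ p_{Streamly} = 58.375 + 0.25p_{Vidio}.
Similarly p_{Vidio} = 62.375 + 0.25p_{Streamly}.
Substituting the second reaction function into the first: p_{Streamly} = 58.375 + 0.25(62.375 + 0.25p_{Streamly}), which gives 0.9375p_{Streamly} = 2367/32 ⇒ p_{Streamly} = 78.9.
Then p_{Vidio} = 62.375 + 0.25·78.9 = 82.1.
q_{Streamly} = 331 − 4·78.9 + 2·82.1 = 179.6.

179.6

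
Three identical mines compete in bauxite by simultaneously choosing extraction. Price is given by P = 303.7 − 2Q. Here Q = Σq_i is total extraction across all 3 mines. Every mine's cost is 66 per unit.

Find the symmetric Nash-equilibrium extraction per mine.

29.7125

A representative mine's profit is π_i = q_i(303.7 − 2Q) − 66q_i, with Q = q_i + Σ_{j≠i} q_j.
First-order condition: 237.7 − 4q_i − 2Σ_{j≠i} q_j = 0.
In a symmetric equilibrium every mine chooses the same q, so Σ_{j≠i} q_j = 2q. The condition becomes 237.7 − 8q = 0, giving q = 237.7/8 = 29.7125.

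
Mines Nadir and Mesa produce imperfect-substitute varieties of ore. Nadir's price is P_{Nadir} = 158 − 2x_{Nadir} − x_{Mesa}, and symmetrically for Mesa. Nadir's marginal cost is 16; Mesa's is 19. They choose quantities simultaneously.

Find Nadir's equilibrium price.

73.2

Mine Nadir's profit: π = x_{Nadir}(158 − 2x_{Nadir} − x_{Mesa}) − 16x_{Nadir}.
∂π/∂x_{Nadir} = 142 − 4x_{Nadir} − x_{Mesa} = 0 ⇒ x_{Nadir} = 35.5 − 0.25x_{Mesa}.
Similarly x_{Mesa} = 34.75 − 0.25x_{Nadir}.
Plugging x_{Mesa} into Nadir's best response: x_{Nadir} = 35.5 − 0.25(34.75 − 0.25x_{Nadir}) ⇒ 0.9375x_{Nadir} = 26.8125, so x_{Nadir} = 28.6.
Then x_{Mesa} = 34.75 − 0.25·28.6 = 27.6.
P_{Nadir} = 158 − 2·28.6 − 27.6 = 73.2.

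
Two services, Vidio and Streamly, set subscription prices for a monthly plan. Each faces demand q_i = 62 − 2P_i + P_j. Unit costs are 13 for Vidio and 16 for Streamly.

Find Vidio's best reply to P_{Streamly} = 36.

31

Vidio's profit: π = (P_{Vidio} − 13)(62 − 2P_{Vidio} + P_{Streamly}).
∂π/∂P_{Vidio} = 88 − 4P_{Vidio} + P_{Streamly} = 0 ⇒ P_{Vidio} = 22 + 0.25P_{Streamly}.
At P_{Streamly} = 36: P_{Vidio} = 22 + 0.25·36 = 31.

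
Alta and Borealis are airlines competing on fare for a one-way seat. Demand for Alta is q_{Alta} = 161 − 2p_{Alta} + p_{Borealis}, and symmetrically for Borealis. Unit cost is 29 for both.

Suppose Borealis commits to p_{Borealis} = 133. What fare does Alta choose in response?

88

Alta's profit: π = (p_{Alta} − 29)(161 − 2p_{Alta} + p_{Borealis}).
∂π/∂p_{Alta} = 219 − 4p_{Alta} + p_{Borealis} = 0 ⇒ p_{Alta} = 54.75 + 0.25p_{Borealis}.
At p_{Borealis} = 133: p_{Alta} = 54.75 + 0.25·133 = 88.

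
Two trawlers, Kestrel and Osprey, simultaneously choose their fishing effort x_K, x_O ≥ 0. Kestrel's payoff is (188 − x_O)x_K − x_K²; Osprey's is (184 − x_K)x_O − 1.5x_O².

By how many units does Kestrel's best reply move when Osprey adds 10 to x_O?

Expanding Kestrel's payoff: 188x_K − x_Ox_K − x_K².
∂π/∂x_K = 188 − x_O − 2x_K = 0, so x_K = 94 − 0.5x_O.
The reaction-function slope is −0.5, so a 10-unit rise in x_O moves x_K by −0.5 × 10 = −5. Kestrel's best response falls — the actions are strategic substitutes.

-5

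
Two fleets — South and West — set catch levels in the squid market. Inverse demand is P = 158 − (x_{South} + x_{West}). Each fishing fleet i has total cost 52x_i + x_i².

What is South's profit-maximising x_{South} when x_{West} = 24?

20.5

Fishing fleet South's profit: π = x_{South}(158 − (x_{South} + x_{West})) − 52x_{South} − x_{South}².
∂π/∂x_{South} = 106 − 4x_{South} − x_{West} = 0, so x_{South} = 26.5 − 0.25x_{West}.
At x_{West} = 24: x_{South} = 26.5 − 0.25·24 = 20.5.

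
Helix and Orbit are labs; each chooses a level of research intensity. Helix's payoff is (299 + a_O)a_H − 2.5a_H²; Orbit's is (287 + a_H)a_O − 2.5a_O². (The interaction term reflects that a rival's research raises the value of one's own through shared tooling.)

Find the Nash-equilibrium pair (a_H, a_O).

74.25, 72.25

Expanding Helix's payoff: 299a_H + a_Oa_H − 2.5a_H².
∂π/∂a_H = 299 + a_O − 5a_H = 0, so a_H = 59.8 + 0.2a_O.
Likewise for Orbit: a_O = 57.4 + 0.2a_H.
Solving the two reaction functions simultaneously: (1 − (0.2)(0.2))a_H = 59.8 + 0.2·57.4, so 0.96a_H = 71.28 and a_H = 74.25.
Then a_O = 57.4 + 0.2·74.25 = 72.25.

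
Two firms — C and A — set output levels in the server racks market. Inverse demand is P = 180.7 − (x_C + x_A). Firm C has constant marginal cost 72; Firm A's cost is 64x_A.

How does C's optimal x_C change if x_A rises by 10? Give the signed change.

Firm C's profit: π = x_C(180.7 − (x_C + x_A)) − 72x_C.
∂π/∂x_C = 108.7 − 2x_C − x_A = 0, so x_C = 54.35 − 0.5x_A.
The reaction-function slope is −0.5, so a 10-unit rise in x_A moves x_C by −0.5 × 10 = −5. C's best response falls — the actions are strategic substitutes.

-5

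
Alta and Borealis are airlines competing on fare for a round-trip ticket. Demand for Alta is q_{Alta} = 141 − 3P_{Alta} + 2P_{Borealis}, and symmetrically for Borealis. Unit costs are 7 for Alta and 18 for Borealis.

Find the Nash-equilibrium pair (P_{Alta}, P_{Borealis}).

Alta's profit: π = (P_{Alta} − 7)(141 − 3P_{Alta} + 2P_{Borealis}).
∂π/∂P_{Alta} = 162 − 6P_{Alta} + 2P_{Borealis} = 0 ⇒ P_{Alta} = 27 + (1/3)P_{Borealis}.
Similarly P_{Borealis} = 32.5 + (1/3)P_{Alta}.
Solving the two reaction functions simultaneously: (1 − (1/3)(1/3))P_{Alta} = 27 + (1/3)·32.5, so (8/9)P_{Alta} = 227/6 and P_{Alta} = 42.5625.
Then P_{Borealis} = 32.5 + (1/3)·42.5625 = 46.6875.

42.5625, 46.6875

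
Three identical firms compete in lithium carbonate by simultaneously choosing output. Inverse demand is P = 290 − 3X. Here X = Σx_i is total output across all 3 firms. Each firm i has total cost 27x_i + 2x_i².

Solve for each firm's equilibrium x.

A representative firm's profit is π_i = x_i(290 − 3X) − 27x_i − 2x_i², with X = x_i + Σ_{j≠i} x_j.
First-order condition: 263 − 10x_i − 3Σ_{j≠i} x_j = 0.
Imposing symmetry (x_j = x for all j) turns Σ_{j≠i} x_j into 2x, so 263 = 16x and x = 16.4375.

16.4375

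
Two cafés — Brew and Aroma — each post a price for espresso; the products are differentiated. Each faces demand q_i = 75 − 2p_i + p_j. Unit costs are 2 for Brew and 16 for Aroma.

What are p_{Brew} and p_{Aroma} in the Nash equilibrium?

28.2, 33.8

Brew's profit: π = (p_{Brew} − 2)(75 − 2p_{Brew} + p_{Aroma}).
∂π/∂p_{Brew} = 79 − 4p_{Brew} + p_{Aroma} = 0 ⇒ p_{Brew} = 19.75 + 0.25p_{Aroma}.
Similarly p_{Aroma} = 26.75 + 0.25p_{Brew}.
Substituting the second reaction function into the first: p_{Brew} = 19.75 + 0.25(26.75 + 0.25p_{Brew}), which gives 0.9375p_{Brew} = 26.4375 ⇒ p_{Brew} = 28.2.
Then p_{Aroma} = 26.75 + 0.25·28.2 = 33.8.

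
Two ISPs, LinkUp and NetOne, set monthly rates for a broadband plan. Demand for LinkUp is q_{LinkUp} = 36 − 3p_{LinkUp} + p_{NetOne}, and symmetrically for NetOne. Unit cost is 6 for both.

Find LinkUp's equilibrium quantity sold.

14.4

LinkUp's profit: π = (p_{LinkUp} − 6)(36 − 3p_{LinkUp} + p_{NetOne}).
∂π/∂p_{LinkUp} = 54 − 6p_{LinkUp} + p_{NetOne} = 0 ⇒ p_{LinkUp} = 9 + (1/6)p_{NetOne}.
The game is symmetric, so in equilibrium p_{NetOne} = p_{LinkUp}: the reaction function gives (5/6)p_{LinkUp} = 9, hence p_{LinkUp} = 10.8.
q_{LinkUp} = 36 − 3·10.8 + 10.8 = 14.4.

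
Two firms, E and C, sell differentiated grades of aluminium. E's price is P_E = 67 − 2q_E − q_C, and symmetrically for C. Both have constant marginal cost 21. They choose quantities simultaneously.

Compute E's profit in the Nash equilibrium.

169.28

Firm E's profit: π = q_E(67 − 2q_E − q_C) − 21q_E.
∂π/∂q_E = 46 − 4q_E − q_C = 0 ⇒ q_E = 11.5 − 0.25q_C.
By symmetry q_C = q_E; substituting into the reaction function, 1.25q_E = 11.5 and q_E = 9.2.
P_E = 67 − 2·9.2 − 9.2 = 39.4.
Profit = (39.4 − 21)·9.2 = 169.28.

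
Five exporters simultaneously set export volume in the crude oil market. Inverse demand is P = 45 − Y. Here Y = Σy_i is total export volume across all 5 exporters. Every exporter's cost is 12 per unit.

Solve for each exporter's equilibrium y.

5.5

A representative exporter's profit is π_i = y_i(45 − Y) − 12y_i, with Y = y_i + Σ_{j≠i} y_j.
First-order condition: 33 − 2y_i − Σ_{j≠i} y_j = 0.
With identical exporters, set every y_j = y: then 33 − 2y − 4y = 0, i.e. y = 33/6 = 5.5.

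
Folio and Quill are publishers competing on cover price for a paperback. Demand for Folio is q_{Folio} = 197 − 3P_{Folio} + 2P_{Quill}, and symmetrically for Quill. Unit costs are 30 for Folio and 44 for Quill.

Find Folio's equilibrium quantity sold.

133.125

Folio's profit: π = (P_{Folio} − 30)(197 − 3P_{Folio} + 2P_{Quill}).
∂π/∂P_{Folio} = 287 − 6P_{Folio} + 2P_{Quill} = 0 ⇒ P_{Folio} = 287/6 + (1/3)P_{Quill}.
Similarly P_{Quill} = 329/6 + (1/3)P_{Folio}.
Solving the two reaction functions simultaneously: (1 − (1/3)(1/3))P_{Folio} = 287/6 + (1/3)·(329/6), so (8/9)P_{Folio} = 595/9 and P_{Folio} = 74.375.
Then P_{Quill} = 329/6 + (1/3)·74.375 = 79.625.
q_{Folio} = 197 − 3·74.375 + 2·79.625 = 133.125.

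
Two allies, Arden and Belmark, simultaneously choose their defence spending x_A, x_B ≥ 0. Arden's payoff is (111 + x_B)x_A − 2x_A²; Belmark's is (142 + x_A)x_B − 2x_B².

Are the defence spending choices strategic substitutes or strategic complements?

Expanding Arden's payoff: 111x_A + x_Bx_A − 2x_A².
∂π/∂x_A = 111 + x_B − 4x_A = 0, so x_A = 27.75 + 0.25x_B.
The best-response slope dx_A/dx_B = 0.25 > 0: the reaction function is upward-sloping, so the choices are strategic complements.

strategic complements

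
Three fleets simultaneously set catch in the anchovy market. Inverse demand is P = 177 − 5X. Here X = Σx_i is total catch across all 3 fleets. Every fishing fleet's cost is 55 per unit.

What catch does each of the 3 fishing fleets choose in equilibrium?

6.1

A representative fishing fleet's profit is π_i = x_i(177 − 5X) − 55x_i, with X = x_i + Σ_{j≠i} x_j.
First-order condition: 122 − 10x_i − 5Σ_{j≠i} x_j = 0.
In a symmetric equilibrium every fishing fleet chooses the same x, so Σ_{j≠i} x_j = 2x. The condition becomes 122 − 20x = 0, giving x = 122/20 = 6.1.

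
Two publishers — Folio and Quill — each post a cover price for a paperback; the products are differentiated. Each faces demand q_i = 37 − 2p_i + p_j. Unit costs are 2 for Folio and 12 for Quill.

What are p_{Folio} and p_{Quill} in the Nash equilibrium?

Folio's profit: π = (p_{Folio} − 2)(37 − 2p_{Folio} + p_{Quill}).
∂π/∂p_{Folio} = 41 − 4p_{Folio} + p_{Quill} = 0 ⇒ p_{Folio} = 10.25 + 0.25p_{Quill}.
Similarly p_{Quill} = 15.25 + 0.25p_{Folio}.
Substituting the second reaction function into the first: p_{Folio} = 10.25 + 0.25(15.25 + 0.25p_{Folio}), which gives 0.9375p_{Folio} = 14.0625 ⇒ p_{Folio} = 15.
Then p_{Quill} = 15.25 + 0.25·15 = 19.

15, 19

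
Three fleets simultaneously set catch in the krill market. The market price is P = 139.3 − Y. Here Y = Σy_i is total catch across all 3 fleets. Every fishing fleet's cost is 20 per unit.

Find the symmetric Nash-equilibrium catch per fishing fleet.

29.825

A representative fishing fleet's profit is π_i = y_i(139.3 − Y) − 20y_i, with Y = y_i + Σ_{j≠i} y_j.
First-order condition: 119.3 − 2y_i − Σ_{j≠i} y_j = 0.
Imposing symmetry (y_j = y for all j) turns Σ_{j≠i} y_j into 2y, so 119.3 = 4y and y = 29.825.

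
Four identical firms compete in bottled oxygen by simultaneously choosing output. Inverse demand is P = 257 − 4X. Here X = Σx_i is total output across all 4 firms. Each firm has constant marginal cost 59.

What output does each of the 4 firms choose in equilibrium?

9.9

A representative firm's profit is π_i = x_i(257 − 4X) − 59x_i, with X = x_i + Σ_{j≠i} x_j.
First-order condition: 198 − 8x_i − 4Σ_{j≠i} x_j = 0.
With identical firms, set every x_j = x: then 198 − 8x − 12x = 0, i.e. x = 198/20 = 9.9.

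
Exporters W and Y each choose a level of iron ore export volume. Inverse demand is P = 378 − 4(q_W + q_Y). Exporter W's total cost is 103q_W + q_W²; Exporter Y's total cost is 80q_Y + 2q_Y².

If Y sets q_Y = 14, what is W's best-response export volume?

21.9

Exporter W's profit: π = q_W(378 − 4(q_W + q_Y)) − 103q_W − q_W².
∂π/∂q_W = 275 − 10q_W − 4q_Y = 0, so q_W = 27.5 − 0.4q_Y.
At q_Y = 14: q_W = 27.5 − 0.4·14 = 21.9.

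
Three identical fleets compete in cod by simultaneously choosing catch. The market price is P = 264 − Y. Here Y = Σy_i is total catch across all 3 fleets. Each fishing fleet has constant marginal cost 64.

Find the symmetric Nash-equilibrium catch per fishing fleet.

A representative fishing fleet's profit is π_i = y_i(264 − Y) − 64y_i, with Y = y_i + Σ_{j≠i} y_j.
First-order condition: 200 − 2y_i − Σ_{j≠i} y_j = 0.
Imposing symmetry (y_j = y for all j) turns Σ_{j≠i} y_j into 2y, so 200 = 4y and y = 50.

50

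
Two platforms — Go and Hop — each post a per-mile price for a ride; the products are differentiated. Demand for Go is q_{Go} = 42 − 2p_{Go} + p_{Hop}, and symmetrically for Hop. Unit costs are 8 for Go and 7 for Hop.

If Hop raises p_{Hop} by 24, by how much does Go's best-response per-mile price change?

Go's profit: π = (p_{Go} − 8)(42 − 2p_{Go} + p_{Hop}).
∂π/∂p_{Go} = 58 − 4p_{Go} + p_{Hop} = 0 ⇒ p_{Go} = 14.5 + 0.25p_{Hop}.
The reaction-function slope is 0.25, so a 24-unit rise in p_{Hop} moves p_{Go} by 0.25 × 24 = 6. Go's best response rises — the actions are strategic complements.

6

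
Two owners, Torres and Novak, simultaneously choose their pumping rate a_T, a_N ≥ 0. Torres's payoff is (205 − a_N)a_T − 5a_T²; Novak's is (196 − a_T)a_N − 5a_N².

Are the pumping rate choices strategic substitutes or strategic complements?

strategic substitutes

Expanding Torres's payoff: 205a_T − a_Na_T − 5a_T².
∂π/∂a_T = 205 − a_N − 10a_T = 0, so a_T = 20.5 − 0.1a_N.
The best-response slope da_T/da_N = −0.1 < 0: the reaction function is downward-sloping, so the choices are strategic substitutes.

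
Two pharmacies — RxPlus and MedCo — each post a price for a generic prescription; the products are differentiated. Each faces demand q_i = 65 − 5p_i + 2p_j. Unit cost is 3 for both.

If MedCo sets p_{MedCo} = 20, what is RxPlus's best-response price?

12

RxPlus's profit: π = (p_{RxPlus} − 3)(65 − 5p_{RxPlus} + 2p_{MedCo}).
∂π/∂p_{RxPlus} = 80 − 10p_{RxPlus} + 2p_{MedCo} = 0 ⇒ p_{RxPlus} = 8 + 0.2p_{MedCo}.
At p_{MedCo} = 20: p_{RxPlus} = 8 + 0.2·20 = 12.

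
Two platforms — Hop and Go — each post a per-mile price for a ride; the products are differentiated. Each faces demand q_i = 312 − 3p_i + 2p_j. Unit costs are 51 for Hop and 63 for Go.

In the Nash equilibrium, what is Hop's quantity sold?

202.5

Hop's profit: π = (p_{Hop} − 51)(312 − 3p_{Hop} + 2p_{Go}).
∂π/∂p_{Hop} = 465 − 6p_{Hop} + 2p_{Go} = 0 ⇒ p_{Hop} = 77.5 + (1/3)p_{Go}.
Similarly p_{Go} = 83.5 + (1/3)p_{Hop}.
Substituting the second reaction function into the first: p_{Hop} = 77.5 + (1/3)(83.5 + (1/3)p_{Hop}), which gives (8/9)p_{Hop} = 316/3 ⇒ p_{Hop} = 118.5.
Then p_{Go} = 83.5 + (1/3)·118.5 = 123.
q_{Hop} = 312 − 3·118.5 + 2·123 = 202.5.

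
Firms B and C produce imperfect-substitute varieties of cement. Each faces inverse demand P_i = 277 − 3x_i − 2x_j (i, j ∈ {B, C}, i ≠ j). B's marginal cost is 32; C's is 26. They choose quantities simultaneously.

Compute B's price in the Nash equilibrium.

Firm B's profit: π = x_B(277 − 3x_B − 2x_C) − 32x_B.
∂π/∂x_B = 245 − 6x_B − 2x_C = 0 ⇒ x_B = 245/6 − (1/3)x_C.
Similarly x_C = 251/6 − (1/3)x_B.
Substituting the second reaction function into the first: x_B = 245/6 − (1/3)(251/6 − (1/3)x_B), which gives (8/9)x_B = 242/9 ⇒ x_B = 30.25.
Then x_C = 251/6 − (1/3)·30.25 = 31.75.
P_B = 277 − 3·30.25 − 2·31.75 = 122.75.

122.75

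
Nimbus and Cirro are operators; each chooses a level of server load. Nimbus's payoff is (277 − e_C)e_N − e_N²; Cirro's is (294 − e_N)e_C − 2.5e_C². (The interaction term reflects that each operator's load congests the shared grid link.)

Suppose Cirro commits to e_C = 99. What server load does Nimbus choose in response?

89

Expanding Nimbus's payoff: 277e_N − e_Ce_N − e_N².
∂π/∂e_N = 277 − e_C − 2e_N = 0, so e_N = 138.5 − 0.5e_C.
At e_C = 99: e_N = 138.5 − 0.5·99 = 89.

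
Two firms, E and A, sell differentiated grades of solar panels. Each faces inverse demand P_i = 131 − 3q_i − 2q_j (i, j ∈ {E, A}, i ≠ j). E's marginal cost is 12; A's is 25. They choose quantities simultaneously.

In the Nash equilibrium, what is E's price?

59.0625

Firm E's profit: π = q_E(131 − 3q_E − 2q_A) − 12q_E.
∂π/∂q_E = 119 − 6q_E − 2q_A = 0 ⇒ q_E = 119/6 − (1/3)q_A.
Similarly q_A = 53/3 − (1/3)q_E.
Substituting the second reaction function into the first: q_E = 119/6 − (1/3)(53/3 − (1/3)q_E), which gives (8/9)q_E = 251/18 ⇒ q_E = 15.6875.
Then q_A = 53/3 − (1/3)·15.6875 = 12.4375.
P_E = 131 − 3·15.6875 − 2·12.4375 = 59.0625.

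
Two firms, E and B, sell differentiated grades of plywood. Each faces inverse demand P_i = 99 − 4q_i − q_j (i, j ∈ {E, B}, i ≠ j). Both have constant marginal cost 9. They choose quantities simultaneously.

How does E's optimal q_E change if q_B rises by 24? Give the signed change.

Firm E's profit: π = q_E(99 − 4q_E − q_B) − 9q_E.
∂π/∂q_E = 90 − 8q_E − q_B = 0 ⇒ q_E = 11.25 − 0.125q_B.
The reaction-function slope is −0.125, so a 24-unit rise in q_B moves q_E by −0.125 × 24 = −3. E's best response falls — the actions are strategic substitutes.

-3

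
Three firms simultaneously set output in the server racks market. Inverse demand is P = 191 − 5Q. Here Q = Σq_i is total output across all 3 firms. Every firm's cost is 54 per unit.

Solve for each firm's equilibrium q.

A representative firm's profit is π_i = q_i(191 − 5Q) − 54q_i, with Q = q_i + Σ_{j≠i} q_j.
First-order condition: 137 − 10q_i − 5Σ_{j≠i} q_j = 0.
In a symmetric equilibrium every firm chooses the same q, so Σ_{j≠i} q_j = 2q. The condition becomes 137 − 20q = 0, giving q = 137/20 = 6.85.

6.85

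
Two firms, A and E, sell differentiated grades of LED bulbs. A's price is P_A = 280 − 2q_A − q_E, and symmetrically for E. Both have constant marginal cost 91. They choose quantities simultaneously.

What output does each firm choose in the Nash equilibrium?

37.8

Firm A's profit: π = q_A(280 − 2q_A − q_E) − 91q_A.
∂π/∂q_A = 189 − 4q_A − q_E = 0 ⇒ q_A = 47.25 − 0.25q_E.
The game is symmetric, so in equilibrium q_E = q_A: the reaction function gives 1.25q_A = 47.25, hence q_A = 37.8.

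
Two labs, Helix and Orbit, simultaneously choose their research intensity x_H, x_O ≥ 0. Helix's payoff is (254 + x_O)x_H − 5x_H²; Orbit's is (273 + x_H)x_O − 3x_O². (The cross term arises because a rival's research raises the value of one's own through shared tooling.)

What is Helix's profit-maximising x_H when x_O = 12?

Expanding Helix's payoff: 254x_H + x_Ox_H − 5x_H².
∂π/∂x_H = 254 + x_O − 10x_H = 0, so x_H = 25.4 + 0.1x_O.
At x_O = 12: x_H = 25.4 + 0.1·12 = 26.6.

26.6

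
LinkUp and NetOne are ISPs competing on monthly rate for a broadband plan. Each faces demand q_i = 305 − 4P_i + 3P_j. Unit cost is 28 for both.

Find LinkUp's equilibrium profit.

12276.64

LinkUp's profit: π = (P_{LinkUp} − 28)(305 − 4P_{LinkUp} + 3P_{NetOne}).
∂π/∂P_{LinkUp} = 417 − 8P_{LinkUp} + 3P_{NetOne} = 0 ⇒ P_{LinkUp} = 52.125 + 0.375P_{NetOne}.
The game is symmetric, so in equilibrium P_{NetOne} = P_{LinkUp}: the reaction function gives 0.625P_{LinkUp} = 52.125, hence P_{LinkUp} = 83.4.
q_{LinkUp} = 305 − 4·83.4 + 3·83.4 = 221.6.
Profit = (83.4 − 28)·221.6 = 12276.64.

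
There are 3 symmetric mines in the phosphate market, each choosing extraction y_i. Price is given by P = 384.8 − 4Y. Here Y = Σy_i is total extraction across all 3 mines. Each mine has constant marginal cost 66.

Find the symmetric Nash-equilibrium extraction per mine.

A representative mine's profit is π_i = y_i(384.8 − 4Y) − 66y_i, with Y = y_i + Σ_{j≠i} y_j.
First-order condition: 318.8 − 8y_i − 4Σ_{j≠i} y_j = 0.
Imposing symmetry (y_j = y for all j) turns Σ_{j≠i} y_j into 2y, so 318.8 = 16y and y = 19.925.

19.925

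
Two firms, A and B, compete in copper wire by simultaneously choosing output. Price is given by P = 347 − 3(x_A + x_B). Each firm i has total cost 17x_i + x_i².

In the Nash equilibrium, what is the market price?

167

Firm A's profit: π = x_A(347 − 3(x_A + x_B)) − 17x_A − x_A².
∂π/∂x_A = 330 − 8x_A − 3x_B = 0, so x_A = 41.25 − 0.375x_B.
The game is symmetric, so in equilibrium x_B = x_A: the reaction function gives 1.375x_A = 41.25, hence x_A = 30.
Equilibrium price: P = 347 − 3·60 = 167.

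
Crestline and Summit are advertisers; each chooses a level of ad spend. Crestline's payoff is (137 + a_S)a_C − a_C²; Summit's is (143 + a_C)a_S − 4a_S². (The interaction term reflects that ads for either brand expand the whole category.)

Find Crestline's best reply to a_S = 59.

98

Expanding Crestline's payoff: 137a_C + a_Sa_C − a_C².
∂π/∂a_C = 137 + a_S − 2a_C = 0, so a_C = 68.5 + 0.5a_S.
At a_S = 59: a_C = 68.5 + 0.5·59 = 98.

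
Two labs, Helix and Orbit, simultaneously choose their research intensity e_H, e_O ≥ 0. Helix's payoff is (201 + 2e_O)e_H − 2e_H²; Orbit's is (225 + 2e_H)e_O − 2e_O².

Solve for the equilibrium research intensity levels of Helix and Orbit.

Expanding Helix's payoff: 201e_H + 2e_Oe_H − 2e_H².
∂π/∂e_H = 201 + 2e_O − 4e_H = 0, so e_H = 50.25 + 0.5e_O.
Likewise for Orbit: e_O = 56.25 + 0.5e_H.
Substituting the second reaction function into the first: e_H = 50.25 + 0.5(56.25 + 0.5e_H), which gives 0.75e_H = 78.375 ⇒ e_H = 104.5.
Then e_O = 56.25 + 0.5·104.5 = 108.5.

104.5, 108.5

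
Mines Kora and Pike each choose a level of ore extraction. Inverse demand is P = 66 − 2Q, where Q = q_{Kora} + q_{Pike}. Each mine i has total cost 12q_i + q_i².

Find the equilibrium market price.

Mine Kora's profit: π = q_{Kora}(66 − 2(q_{Kora} + q_{Pike})) − 12q_{Kora} − q_{Kora}².
∂π/∂q_{Kora} = 54 − 6q_{Kora} − 2q_{Pike} = 0, so q_{Kora} = 9 − (1/3)q_{Pike}.
The game is symmetric, so in equilibrium q_{Pike} = q_{Kora}: the reaction function gives (4/3)q_{Kora} = 9, hence q_{Kora} = 6.75.
Equilibrium price: P = 66 − 2·13.5 = 39.

39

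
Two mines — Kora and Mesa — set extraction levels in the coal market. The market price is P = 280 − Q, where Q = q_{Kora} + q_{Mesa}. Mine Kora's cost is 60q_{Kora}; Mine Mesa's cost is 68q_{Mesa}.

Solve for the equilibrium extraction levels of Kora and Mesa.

76, 68

Mine Kora's profit: π = q_{Kora}(280 − (q_{Kora} + q_{Mesa})) − 60q_{Kora}.
∂π/∂q_{Kora} = 220 − 2q_{Kora} − q_{Mesa} = 0, so q_{Kora} = 110 − 0.5q_{Mesa}.
By the same steps for Mesa: q_{Mesa} = 106 − 0.5q_{Kora}.
Solving the two reaction functions simultaneously: (1 − (−0.5)(−0.5))q_{Kora} = 110 − 0.5·106, so 0.75q_{Kora} = 57 and q_{Kora} = 76.
Then q_{Mesa} = 106 − 0.5·76 = 68.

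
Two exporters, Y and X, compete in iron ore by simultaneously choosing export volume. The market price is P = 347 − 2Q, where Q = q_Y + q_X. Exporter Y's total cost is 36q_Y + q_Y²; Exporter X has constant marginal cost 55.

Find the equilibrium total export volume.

Exporter Y's profit: π = q_Y(347 − 2(q_Y + q_X)) − 36q_Y − q_Y².
∂π/∂q_Y = 311 − 6q_Y − 2q_X = 0, so q_Y = 311/6 − (1/3)q_X.
For X: ∂π/∂q_X = 292 − 4q_X − 2q_Y = 0 ⇒ q_X = 73 − 0.5q_Y.
Solving the two reaction functions simultaneously: (1 − (−1/3)(−0.5))q_Y = 311/6 − (1/3)·73, so (5/6)q_Y = 27.5 and q_Y = 33.
Then q_X = 73 − 0.5·33 = 56.5.
Total export volume: 33 + 56.5 = 89.5.

89.5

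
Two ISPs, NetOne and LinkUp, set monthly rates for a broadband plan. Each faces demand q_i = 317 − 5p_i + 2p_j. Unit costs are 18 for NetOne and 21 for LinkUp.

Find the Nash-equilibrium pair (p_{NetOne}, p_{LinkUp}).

NetOne's profit: π = (p_{NetOne} − 18)(317 − 5p_{NetOne} + 2p_{LinkUp}).
∂π/∂p_{NetOne} = 407 − 10p_{NetOne} + 2p_{LinkUp} = 0 ⇒ p_{NetOne} = 40.7 + 0.2p_{LinkUp}.
Similarly p_{LinkUp} = 42.2 + 0.2p_{NetOne}.
Solving the two reaction functions simultaneously: (1 − (0.2)(0.2))p_{NetOne} = 40.7 + 0.2·42.2, so 0.96p_{NetOne} = 49.14 and p_{NetOne} = 51.1875.
Then p_{LinkUp} = 42.2 + 0.2·51.1875 = 52.4375.

51.1875, 52.4375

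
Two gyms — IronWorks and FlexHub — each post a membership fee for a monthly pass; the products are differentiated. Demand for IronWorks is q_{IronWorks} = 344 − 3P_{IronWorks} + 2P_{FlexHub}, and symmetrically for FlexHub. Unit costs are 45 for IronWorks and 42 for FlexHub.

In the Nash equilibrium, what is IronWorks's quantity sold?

IronWorks's profit: π = (P_{IronWorks} − 45)(344 − 3P_{IronWorks} + 2P_{FlexHub}).
∂π/∂P_{IronWorks} = 479 − 6P_{IronWorks} + 2P_{FlexHub} = 0 ⇒ P_{IronWorks} = 479/6 + (1/3)P_{FlexHub}.
Similarly P_{FlexHub} = 235/3 + (1/3)P_{IronWorks}.
Plugging P_{FlexHub} into IronWorks's best response: P_{IronWorks} = 479/6 + (1/3)(235/3 + (1/3)P_{IronWorks}) ⇒ (8/9)P_{IronWorks} = 1907/18, so P_{IronWorks} = 119.1875.
Then P_{FlexHub} = 235/3 + (1/3)·119.1875 = 118.0625.
q_{IronWorks} = 344 − 3·119.1875 + 2·118.0625 = 222.5625.

222.5625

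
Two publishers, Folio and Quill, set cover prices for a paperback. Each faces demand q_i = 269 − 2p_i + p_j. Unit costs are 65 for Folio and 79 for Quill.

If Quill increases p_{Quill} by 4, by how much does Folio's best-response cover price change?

Folio's profit: π = (p_{Folio} − 65)(269 − 2p_{Folio} + p_{Quill}).
∂π/∂p_{Folio} = 399 − 4p_{Folio} + p_{Quill} = 0 ⇒ p_{Folio} = 99.75 + 0.25p_{Quill}.
The reaction-function slope is 0.25, so a 4-unit rise in p_{Quill} moves p_{Folio} by 0.25 × 4 = 1. Folio's best response rises — the actions are strategic complements.

1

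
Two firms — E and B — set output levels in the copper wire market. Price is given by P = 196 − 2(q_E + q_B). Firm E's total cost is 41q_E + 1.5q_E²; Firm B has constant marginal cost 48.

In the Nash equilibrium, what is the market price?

Firm E's profit: π = q_E(196 − 2(q_E + q_B)) − 41q_E − 1.5q_E².
∂π/∂q_E = 155 − 7q_E − 2q_B = 0, so q_E = 155/7 − (2/7)q_B.
For B: ∂π/∂q_B = 148 − 4q_B − 2q_E = 0 ⇒ q_B = 37 − 0.5q_E.
Plugging q_B into E's best response: q_E = 155/7 − (2/7)(37 − 0.5q_E) ⇒ (6/7)q_E = 81/7, so q_E = 13.5.
Then q_B = 37 − 0.5·13.5 = 30.25.
Equilibrium price: P = 196 − 2·43.75 = 108.5.

108.5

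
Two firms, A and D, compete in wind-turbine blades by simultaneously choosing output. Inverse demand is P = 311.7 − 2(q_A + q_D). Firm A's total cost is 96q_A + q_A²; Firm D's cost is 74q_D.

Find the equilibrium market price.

173.48

Firm A's profit: π = q_A(311.7 − 2(q_A + q_D)) − 96q_A − q_A².
∂π/∂q_A = 215.7 − 6q_A − 2q_D = 0, so q_A = 35.95 − (1/3)q_D.
For D: ∂π/∂q_D = 237.7 − 4q_D − 2q_A = 0 ⇒ q_D = 59.425 − 0.5q_A.
Substituting the second reaction function into the first: q_A = 35.95 − (1/3)(59.425 − 0.5q_A), which gives (5/6)q_A = 1937/120 ⇒ q_A = 19.37.
Then q_D = 59.425 − 0.5·19.37 = 49.74.
Equilibrium price: P = 311.7 − 2·69.11 = 173.48.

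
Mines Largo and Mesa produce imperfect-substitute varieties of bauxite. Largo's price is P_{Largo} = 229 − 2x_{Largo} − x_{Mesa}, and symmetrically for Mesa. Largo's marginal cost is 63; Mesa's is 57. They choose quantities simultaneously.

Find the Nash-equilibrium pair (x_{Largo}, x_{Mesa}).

Mine Largo's profit: π = x_{Largo}(229 − 2x_{Largo} − x_{Mesa}) − 63x_{Largo}.
∂π/∂x_{Largo} = 166 − 4x_{Largo} − x_{Mesa} = 0 ⇒ x_{Largo} = 41.5 − 0.25x_{Mesa}.
Similarly x_{Mesa} = 43 − 0.25x_{Largo}.
Plugging x_{Mesa} into Largo's best response: x_{Largo} = 41.5 − 0.25(43 − 0.25x_{Largo}) ⇒ 0.9375x_{Largo} = 30.75, so x_{Largo} = 32.8.
Then x_{Mesa} = 43 − 0.25·32.8 = 34.8.

32.8, 34.8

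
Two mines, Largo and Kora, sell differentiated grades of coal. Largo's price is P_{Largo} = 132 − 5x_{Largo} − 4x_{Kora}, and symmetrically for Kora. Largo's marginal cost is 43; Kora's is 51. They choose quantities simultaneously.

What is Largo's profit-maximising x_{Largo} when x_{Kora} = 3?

7.7

Mine Largo's profit: π = x_{Largo}(132 − 5x_{Largo} − 4x_{Kora}) − 43x_{Largo}.
∂π/∂x_{Largo} = 89 − 10x_{Largo} − 4x_{Kora} = 0 ⇒ x_{Largo} = 8.9 − 0.4x_{Kora}.
At x_{Kora} = 3: x_{Largo} = 8.9 − 0.4·3 = 7.7.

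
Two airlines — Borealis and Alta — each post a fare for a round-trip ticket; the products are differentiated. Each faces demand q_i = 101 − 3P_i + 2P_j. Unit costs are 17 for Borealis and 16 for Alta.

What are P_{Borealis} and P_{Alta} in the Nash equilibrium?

Borealis's profit: π = (P_{Borealis} − 17)(101 − 3P_{Borealis} + 2P_{Alta}).
∂π/∂P_{Borealis} = 152 − 6P_{Borealis} + 2P_{Alta} = 0 ⇒ P_{Borealis} = 76/3 + (1/3)P_{Alta}.
Similarly P_{Alta} = 149/6 + (1/3)P_{Borealis}.
Solving the two reaction functions simultaneously: (1 − (1/3)(1/3))P_{Borealis} = 76/3 + (1/3)·(149/6), so (8/9)P_{Borealis} = 605/18 and P_{Borealis} = 37.8125.
Then P_{Alta} = 149/6 + (1/3)·37.8125 = 37.4375.

37.8125, 37.4375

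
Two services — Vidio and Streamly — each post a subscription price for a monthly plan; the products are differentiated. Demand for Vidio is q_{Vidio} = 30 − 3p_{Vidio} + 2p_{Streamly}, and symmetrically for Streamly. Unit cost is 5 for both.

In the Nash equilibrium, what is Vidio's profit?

Vidio's profit: π = (p_{Vidio} − 5)(30 − 3p_{Vidio} + 2p_{Streamly}).
∂π/∂p_{Vidio} = 45 − 6p_{Vidio} + 2p_{Streamly} = 0 ⇒ p_{Vidio} = 7.5 + (1/3)p_{Streamly}.
The game is symmetric, so in equilibrium p_{Streamly} = p_{Vidio}: the reaction function gives (2/3)p_{Vidio} = 7.5, hence p_{Vidio} = 11.25.
q_{Vidio} = 30 − 3·11.25 + 2·11.25 = 18.75.
Profit = (11.25 − 5)·18.75 = 117.1875.

117.1875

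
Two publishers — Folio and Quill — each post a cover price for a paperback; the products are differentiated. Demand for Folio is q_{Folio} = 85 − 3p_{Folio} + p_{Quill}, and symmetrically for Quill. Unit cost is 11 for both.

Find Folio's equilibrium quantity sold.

37.8

Folio's profit: π = (p_{Folio} − 11)(85 − 3p_{Folio} + p_{Quill}).
∂π/∂p_{Folio} = 118 − 6p_{Folio} + p_{Quill} = 0 ⇒ p_{Folio} = 59/3 + (1/6)p_{Quill}.
The game is symmetric, so in equilibrium p_{Quill} = p_{Folio}: the reaction function gives (5/6)p_{Folio} = 59/3, hence p_{Folio} = 23.6.
q_{Folio} = 85 − 3·23.6 + 23.6 = 37.8.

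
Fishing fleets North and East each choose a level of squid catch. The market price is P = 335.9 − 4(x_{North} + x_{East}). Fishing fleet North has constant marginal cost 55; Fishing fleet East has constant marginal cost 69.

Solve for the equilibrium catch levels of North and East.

Fishing fleet North's profit: π = x_{North}(335.9 − 4(x_{North} + x_{East})) − 55x_{North}.
∂π/∂x_{North} = 280.9 − 8x_{North} − 4x_{East} = 0, so x_{North} = 35.1125 − 0.5x_{East}.
By the same steps for East: x_{East} = 33.3625 − 0.5x_{North}.
Substituting the second reaction function into the first: x_{North} = 35.1125 − 0.5(33.3625 − 0.5x_{North}), which gives 0.75x_{North} = 2949/160 ⇒ x_{North} = 24.575.
Then x_{East} = 33.3625 − 0.5·24.575 = 21.075.

24.575, 21.075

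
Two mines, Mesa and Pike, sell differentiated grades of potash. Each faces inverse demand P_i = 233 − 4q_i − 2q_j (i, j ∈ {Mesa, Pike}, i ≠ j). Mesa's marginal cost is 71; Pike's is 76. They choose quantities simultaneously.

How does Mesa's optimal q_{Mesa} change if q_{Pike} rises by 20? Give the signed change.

Mine Mesa's profit: π = q_{Mesa}(233 − 4q_{Mesa} − 2q_{Pike}) − 71q_{Mesa}.
∂π/∂q_{Mesa} = 162 − 8q_{Mesa} − 2q_{Pike} = 0 ⇒ q_{Mesa} = 20.25 − 0.25q_{Pike}.
The reaction-function slope is −0.25, so a 20-unit rise in q_{Pike} moves q_{Mesa} by −0.25 × 20 = −5. Mesa's best response falls — the actions are strategic substitutes.

-5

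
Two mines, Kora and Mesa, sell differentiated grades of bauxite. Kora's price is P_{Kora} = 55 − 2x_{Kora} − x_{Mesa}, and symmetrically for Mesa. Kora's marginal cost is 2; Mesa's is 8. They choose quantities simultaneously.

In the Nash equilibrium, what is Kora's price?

24

Mine Kora's profit: π = x_{Kora}(55 − 2x_{Kora} − x_{Mesa}) − 2x_{Kora}.
∂π/∂x_{Kora} = 53 − 4x_{Kora} − x_{Mesa} = 0 ⇒ x_{Kora} = 13.25 − 0.25x_{Mesa}.
Similarly x_{Mesa} = 11.75 − 0.25x_{Kora}.
Substituting the second reaction function into the first: x_{Kora} = 13.25 − 0.25(11.75 − 0.25x_{Kora}), which gives 0.9375x_{Kora} = 10.3125 ⇒ x_{Kora} = 11.
Then x_{Mesa} = 11.75 − 0.25·11 = 9.
P_{Kora} = 55 − 2·11 − 9 = 24.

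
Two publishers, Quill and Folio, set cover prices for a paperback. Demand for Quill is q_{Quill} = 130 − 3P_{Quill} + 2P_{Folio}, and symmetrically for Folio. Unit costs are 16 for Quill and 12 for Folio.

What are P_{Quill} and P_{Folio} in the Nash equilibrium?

43.75, 42.25

Quill's profit: π = (P_{Quill} − 16)(130 − 3P_{Quill} + 2P_{Folio}).
∂π/∂P_{Quill} = 178 − 6P_{Quill} + 2P_{Folio} = 0 ⇒ P_{Quill} = 89/3 + (1/3)P_{Folio}.
Similarly P_{Folio} = 83/3 + (1/3)P_{Quill}.
Substituting the second reaction function into the first: P_{Quill} = 89/3 + (1/3)(83/3 + (1/3)P_{Quill}), which gives (8/9)P_{Quill} = 350/9 ⇒ P_{Quill} = 43.75.
Then P_{Folio} = 83/3 + (1/3)·43.75 = 42.25.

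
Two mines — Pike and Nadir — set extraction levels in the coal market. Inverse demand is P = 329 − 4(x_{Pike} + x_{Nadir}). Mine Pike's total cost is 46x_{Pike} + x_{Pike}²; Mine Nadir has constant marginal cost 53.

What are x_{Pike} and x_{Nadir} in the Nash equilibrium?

18.125, 25.4375

Mine Pike's profit: π = x_{Pike}(329 − 4(x_{Pike} + x_{Nadir})) − 46x_{Pike} − x_{Pike}².
∂π/∂x_{Pike} = 283 − 10x_{Pike} − 4x_{Nadir} = 0, so x_{Pike} = 28.3 − 0.4x_{Nadir}.
For Nadir: ∂π/∂x_{Nadir} = 276 − 8x_{Nadir} − 4x_{Pike} = 0 ⇒ x_{Nadir} = 34.5 − 0.5x_{Pike}.
Plugging x_{Nadir} into Pike's best response: x_{Pike} = 28.3 − 0.4(34.5 − 0.5x_{Pike}) ⇒ 0.8x_{Pike} = 14.5, so x_{Pike} = 18.125.
Then x_{Nadir} = 34.5 − 0.5·18.125 = 25.4375.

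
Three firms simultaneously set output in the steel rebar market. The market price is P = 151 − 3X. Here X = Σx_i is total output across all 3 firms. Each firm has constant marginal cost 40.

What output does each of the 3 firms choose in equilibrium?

9.25

A representative firm's profit is π_i = x_i(151 − 3X) − 40x_i, with X = x_i + Σ_{j≠i} x_j.
First-order condition: 111 − 6x_i − 3Σ_{j≠i} x_j = 0.
In a symmetric equilibrium every firm chooses the same x, so Σ_{j≠i} x_j = 2x. The condition becomes 111 − 12x = 0, giving x = 111/12 = 9.25.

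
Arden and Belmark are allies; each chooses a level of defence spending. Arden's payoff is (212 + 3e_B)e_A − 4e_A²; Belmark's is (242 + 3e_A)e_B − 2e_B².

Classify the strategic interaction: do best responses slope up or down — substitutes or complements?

strategic complements

Expanding Arden's payoff: 212e_A + 3e_Be_A − 4e_A².
∂π/∂e_A = 212 + 3e_B − 8e_A = 0, so e_A = 26.5 + 0.375e_B.
The best-response slope de_A/de_B = 0.375 > 0: the reaction function is upward-sloping, so the choices are strategic complements.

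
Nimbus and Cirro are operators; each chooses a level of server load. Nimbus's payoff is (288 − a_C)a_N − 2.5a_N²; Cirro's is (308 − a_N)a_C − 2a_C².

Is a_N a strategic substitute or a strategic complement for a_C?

strategic substitutes

Expanding Nimbus's payoff: 288a_N − a_Ca_N − 2.5a_N².
∂π/∂a_N = 288 − a_C − 5a_N = 0, so a_N = 57.6 − 0.2a_C.
The best-response slope da_N/da_C = −0.2 < 0: the reaction function is downward-sloping, so the choices are strategic substitutes.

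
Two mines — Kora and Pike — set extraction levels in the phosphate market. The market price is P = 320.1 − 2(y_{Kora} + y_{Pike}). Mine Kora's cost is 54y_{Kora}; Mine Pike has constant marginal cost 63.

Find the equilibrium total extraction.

87.2

Mine Kora's profit: π = y_{Kora}(320.1 − 2(y_{Kora} + y_{Pike})) − 54y_{Kora}.
∂π/∂y_{Kora} = 266.1 − 4y_{Kora} − 2y_{Pike} = 0, so y_{Kora} = 66.525 − 0.5y_{Pike}.
By the same steps for Pike: y_{Pike} = 64.275 − 0.5y_{Kora}.
Substituting the second reaction function into the first: y_{Kora} = 66.525 − 0.5(64.275 − 0.5y_{Kora}), which gives 0.75y_{Kora} = 34.3875 ⇒ y_{Kora} = 45.85.
Then y_{Pike} = 64.275 − 0.5·45.85 = 41.35.
Total extraction: 45.85 + 41.35 = 87.2.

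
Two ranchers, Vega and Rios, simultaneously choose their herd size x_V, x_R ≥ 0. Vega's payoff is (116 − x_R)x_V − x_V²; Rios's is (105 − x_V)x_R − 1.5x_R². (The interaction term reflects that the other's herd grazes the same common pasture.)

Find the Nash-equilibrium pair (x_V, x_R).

Expanding Vega's payoff: 116x_V − x_Rx_V − x_V².
∂π/∂x_V = 116 − x_R − 2x_V = 0, so x_V = 58 − 0.5x_R.
Likewise for Rios: x_R = 35 − (1/3)x_V.
Plugging x_R into Vega's best response: x_V = 58 − 0.5(35 − (1/3)x_V) ⇒ (5/6)x_V = 40.5, so x_V = 48.6.
Then x_R = 35 − (1/3)·48.6 = 18.8.

48.6, 18.8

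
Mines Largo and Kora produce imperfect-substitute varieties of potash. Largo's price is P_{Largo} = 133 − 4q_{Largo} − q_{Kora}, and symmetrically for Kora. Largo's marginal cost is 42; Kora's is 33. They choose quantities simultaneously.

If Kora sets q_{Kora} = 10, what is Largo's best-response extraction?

Mine Largo's profit: π = q_{Largo}(133 − 4q_{Largo} − q_{Kora}) − 42q_{Largo}.
∂π/∂q_{Largo} = 91 − 8q_{Largo} − q_{Kora} = 0 ⇒ q_{Largo} = 11.375 − 0.125q_{Kora}.
At q_{Kora} = 10: q_{Largo} = 11.375 − 0.125·10 = 10.125.

10.125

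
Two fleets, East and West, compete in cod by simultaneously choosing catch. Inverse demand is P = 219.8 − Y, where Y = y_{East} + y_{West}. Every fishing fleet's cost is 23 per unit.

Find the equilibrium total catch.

131.2

Fishing fleet East's profit: π = y_{East}(219.8 − (y_{East} + y_{West})) − 23y_{East}.
∂π/∂y_{East} = 196.8 − 2y_{East} − y_{West} = 0, so y_{East} = 98.4 − 0.5y_{West}.
The game is symmetric, so in equilibrium y_{West} = y_{East}: the reaction function gives 1.5y_{East} = 98.4, hence y_{East} = 65.6.
Total catch: 65.6 + 65.6 = 131.2.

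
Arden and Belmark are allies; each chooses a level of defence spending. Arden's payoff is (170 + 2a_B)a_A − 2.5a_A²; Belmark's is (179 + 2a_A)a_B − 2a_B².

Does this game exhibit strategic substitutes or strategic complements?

Expanding Arden's payoff: 170a_A + 2a_Ba_A − 2.5a_A².
∂π/∂a_A = 170 + 2a_B − 5a_A = 0, so a_A = 34 + 0.4a_B.
The best-response slope da_A/da_B = 0.4 > 0: the reaction function is upward-sloping, so the choices are strategic complements.

strategic complements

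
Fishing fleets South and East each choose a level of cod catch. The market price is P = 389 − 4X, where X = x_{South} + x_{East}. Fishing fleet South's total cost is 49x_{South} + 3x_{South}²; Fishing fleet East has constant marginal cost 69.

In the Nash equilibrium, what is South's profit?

Fishing fleet South's profit: π = x_{South}(389 − 4(x_{South} + x_{East})) − 49x_{South} − 3x_{South}².
∂π/∂x_{South} = 340 − 14x_{South} − 4x_{East} = 0, so x_{South} = 170/7 − (2/7)x_{East}.
For East: ∂π/∂x_{East} = 320 − 8x_{East} − 4x_{South} = 0 ⇒ x_{East} = 40 − 0.5x_{South}.
Plugging x_{East} into South's best response: x_{South} = 170/7 − (2/7)(40 − 0.5x_{South}) ⇒ (6/7)x_{South} = 90/7, so x_{South} = 15.
Then x_{East} = 40 − 0.5·15 = 32.5.
Price P = 389 − 4·47.5 = 199.
South's profit: (199 − 49)·15 − 3(15)² = 1575.

1575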